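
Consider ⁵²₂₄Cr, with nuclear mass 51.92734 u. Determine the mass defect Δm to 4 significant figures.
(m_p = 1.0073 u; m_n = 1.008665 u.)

0.4905 u

The nucleus contains 24 protons and 52 − 24 = 28 neutrons.
Total constituent mass: 24 × 1.0073 + 28 × 1.008665 = 52.417820 u
The mass defect is 52.417820 − 51.92734 = 0.490480 u.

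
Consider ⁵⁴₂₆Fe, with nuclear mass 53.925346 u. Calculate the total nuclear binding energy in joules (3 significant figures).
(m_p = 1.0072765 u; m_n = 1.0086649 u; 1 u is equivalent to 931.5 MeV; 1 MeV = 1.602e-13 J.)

7.56e-11 J

Z = 26, so N = A − Z = 54 − 26 = 28.
Σm = 26·m_p + 28·m_n = 26.1891890 + 28.2426172 = 54.4318062 u
The mass defect is 54.4318062 − 53.925346 = 0.5064602 u.
Converting to energy: 0.5064602 u × 931.5 MeV/u = 471.768 MeV
In joules: 471.768 MeV × 1.602e-13 J/MeV = 7.5577e-11 J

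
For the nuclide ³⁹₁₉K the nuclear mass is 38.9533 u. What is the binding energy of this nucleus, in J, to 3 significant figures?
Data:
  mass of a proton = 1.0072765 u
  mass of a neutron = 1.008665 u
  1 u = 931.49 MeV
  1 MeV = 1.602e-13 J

With 19 protons and 20 neutrons (A = 39):
Total constituent mass: 19 × 1.0072765 + 20 × 1.008665 = 39.3115535 u
Mass defect Δm = 39.3115535 − 38.9533 = 0.3582535 u
Converting to energy: 0.3582535 u × 931.49 MeV/u = 333.710 MeV
In joules: 333.710 MeV × 1.602e-13 J/MeV = 5.3460e-11 J

5.35e-11 J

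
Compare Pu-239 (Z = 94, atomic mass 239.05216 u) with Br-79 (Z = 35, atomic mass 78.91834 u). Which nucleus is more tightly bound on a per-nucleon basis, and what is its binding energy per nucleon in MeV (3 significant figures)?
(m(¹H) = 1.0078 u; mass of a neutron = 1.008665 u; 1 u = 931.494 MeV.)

Pu-239: Σm = 94(1.0078) + 145(1.008665) = 240.989625 u; Δm = 1.937465 u; E_B = 1804.7 MeV; E_B/A = 7.551 MeV
Br-79: Σm = 35(1.0078) + 44(1.008665) = 79.654260 u; Δm = 0.735920 u; E_B = 685.51 MeV; E_B/A = 8.677 MeV
Br-79 has the higher binding energy per nucleon, so it is the more tightly bound nucleus.

Br-79; 8.68 MeV/nucleon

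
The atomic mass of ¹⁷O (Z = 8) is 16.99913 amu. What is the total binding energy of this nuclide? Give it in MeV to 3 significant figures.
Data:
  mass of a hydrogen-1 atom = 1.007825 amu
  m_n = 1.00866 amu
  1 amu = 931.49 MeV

132 MeV

Z = 8, so N = A − Z = 17 − 8 = 9.
Total constituent mass: 8 × 1.007825 + 9 × 1.00866 = 17.140540 amu
The mass defect is 17.140540 − 16.99913 = 0.141410 amu.
Converting to energy: 0.141410 amu × 931.49 MeV/amu = 131.722 MeV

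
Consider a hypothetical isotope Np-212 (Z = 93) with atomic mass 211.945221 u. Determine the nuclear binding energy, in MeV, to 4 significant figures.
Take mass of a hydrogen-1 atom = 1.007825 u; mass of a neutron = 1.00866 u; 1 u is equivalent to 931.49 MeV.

1689 MeV

With 93 protons and 119 neutrons (A = 212):
Mass of separated nucleons = 93(1.007825) + 119(1.00866) = 93.727725 + 120.03054 = 213.758265 u
Δm = 213.758265 − 211.945221 = 1.813044 u
Converting to energy: 1.813044 u × 931.49 MeV/u = 1688.83 MeV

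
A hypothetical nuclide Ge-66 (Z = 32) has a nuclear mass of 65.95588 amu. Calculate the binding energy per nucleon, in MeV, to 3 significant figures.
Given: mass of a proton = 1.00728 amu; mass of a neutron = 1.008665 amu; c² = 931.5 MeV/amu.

The nucleus contains 32 protons and 66 − 32 = 34 neutrons.
Total constituent mass: 32 × 1.00728 + 34 × 1.008665 = 66.527570 amu
Mass defect Δm = 66.527570 − 65.95588 = 0.571690 amu
Binding energy = Δm·c² = 0.571690 × 931.5 MeV/amu = 532.529 MeV
Per nucleon: 532.529 / 66 = 8.069 MeV

8.07 MeV/nucleon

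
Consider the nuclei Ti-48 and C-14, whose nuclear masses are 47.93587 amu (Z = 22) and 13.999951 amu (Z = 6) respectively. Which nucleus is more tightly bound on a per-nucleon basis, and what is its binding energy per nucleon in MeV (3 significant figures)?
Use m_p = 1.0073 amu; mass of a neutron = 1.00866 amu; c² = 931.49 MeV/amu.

Ti-48: Σm = 22(1.0073) + 26(1.00866) = 48.38576 amu; Δm = 0.44989 amu; E_B = 419.07 MeV; E_B/A = 8.731 MeV
C-14: Σm = 6(1.0073) + 8(1.00866) = 14.11308 amu; Δm = 0.113129 amu; E_B = 105.38 MeV; E_B/A = 7.527 MeV
Ti-48 has the higher binding energy per nucleon, so it is the more tightly bound nucleus.

Ti-48; 8.73 MeV/nucleon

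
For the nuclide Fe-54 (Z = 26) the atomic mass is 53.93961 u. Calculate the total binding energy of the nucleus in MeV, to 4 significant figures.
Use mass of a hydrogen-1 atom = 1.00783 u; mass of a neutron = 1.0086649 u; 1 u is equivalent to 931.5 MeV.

471.9 MeV

With 26 protons and 28 neutrons (A = 54):
Mass of separated nucleons = 26(1.00783) + 28(1.0086649) = 26.20358 + 28.2426172 = 54.4461972 u
The mass defect is 54.4461972 − 53.93961 = 0.5065872 u.
Binding energy = Δm·c² = 0.5065872 × 931.5 MeV/u = 471.886 MeV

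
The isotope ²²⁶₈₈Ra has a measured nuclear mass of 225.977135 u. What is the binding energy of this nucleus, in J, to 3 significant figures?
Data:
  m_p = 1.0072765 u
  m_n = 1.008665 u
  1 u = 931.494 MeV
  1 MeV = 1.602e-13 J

Mass of separated nucleons = 88(1.0072765) + 138(1.008665) = 88.6403320 + 139.195770 = 227.8361020 u
Δm = 227.8361020 − 225.977135 = 1.8589670 u
Binding energy = Δm·c² = 1.8589670 × 931.494 MeV/u = 1731.62 MeV
In joules: 1731.62 MeV × 1.602e-13 J/MeV = 2.7741e-10 J

2.77e-10 J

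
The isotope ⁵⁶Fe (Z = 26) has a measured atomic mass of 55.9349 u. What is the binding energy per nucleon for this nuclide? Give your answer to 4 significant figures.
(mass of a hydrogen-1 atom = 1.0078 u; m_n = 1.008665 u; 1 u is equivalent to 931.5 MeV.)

Z = 26, so N = A − Z = 56 − 26 = 30.
Total constituent mass: 26 × 1.0078 + 30 × 1.008665 = 56.462750 u
Δm = 56.462750 − 55.9349 = 0.527850 u
E_B = 0.527850 × 931.5 = 491.692 MeV
Per nucleon: 491.692 / 56 = 8.780 MeV

8.780 MeV/nucleon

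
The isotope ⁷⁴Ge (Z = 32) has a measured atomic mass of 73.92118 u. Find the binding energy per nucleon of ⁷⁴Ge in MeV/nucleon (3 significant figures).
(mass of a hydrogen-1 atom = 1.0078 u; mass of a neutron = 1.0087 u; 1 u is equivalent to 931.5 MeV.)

8.73 MeV/nucleon

With 32 protons and 42 neutrons (A = 74):
Mass of separated nucleons = 32(1.0078) + 42(1.0087) = 32.2496 + 42.3654 = 74.6150 u
The mass defect is 74.6150 − 73.92118 = 0.69382 u.
Converting to energy: 0.69382 u × 931.5 MeV/u = 646.293 MeV
Dividing by A = 74 gives 8.734 MeV per nucleon.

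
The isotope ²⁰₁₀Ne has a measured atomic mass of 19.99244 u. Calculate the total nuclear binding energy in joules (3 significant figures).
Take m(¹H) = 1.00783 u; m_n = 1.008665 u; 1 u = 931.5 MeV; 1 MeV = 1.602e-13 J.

Σm = 10·m(¹H) + 10·m_n = 10.07830 + 10.086650 = 20.164950 u
Δm = 20.164950 − 19.99244 = 0.172510 u
Binding energy = Δm·c² = 0.172510 × 931.5 MeV/u = 160.693 MeV
In joules: 160.693 MeV × 1.602e-13 J/MeV = 2.5743e-11 J

2.57e-11 J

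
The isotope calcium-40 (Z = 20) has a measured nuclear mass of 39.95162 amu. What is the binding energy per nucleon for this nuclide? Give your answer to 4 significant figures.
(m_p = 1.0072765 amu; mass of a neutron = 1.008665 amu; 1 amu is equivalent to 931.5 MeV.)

Z = 20, so N = A − Z = 40 − 20 = 20.
Total constituent mass: 20 × 1.0072765 + 20 × 1.008665 = 40.3188300 amu
The mass defect is 40.3188300 − 39.95162 = 0.3672100 amu.
E_B = 0.3672100 × 931.5 = 342.056 MeV
Dividing by A = 40 gives 8.551 MeV per nucleon.

8.551 MeV/nucleon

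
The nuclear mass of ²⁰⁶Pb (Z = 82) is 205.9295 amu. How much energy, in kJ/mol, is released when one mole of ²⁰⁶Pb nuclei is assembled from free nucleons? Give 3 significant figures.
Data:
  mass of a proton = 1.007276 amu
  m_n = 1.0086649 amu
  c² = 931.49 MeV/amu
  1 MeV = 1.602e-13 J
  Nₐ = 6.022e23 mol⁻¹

Σm = 82·m_p + 124·m_n = 82.596632 + 125.0744476 = 207.6710796 amu
Mass defect Δm = 207.6710796 − 205.9295 = 1.7415796 amu
E_B = 1.7415796 × 931.49 = 1622.26 MeV
Per nucleus in joules: 1622.26 MeV × 1.602e-13 J/MeV = 2.5989e-10 J
Per mole: 2.5989e-10 J × 6.022e23 mol⁻¹ = 1.5651e+14 J/mol

1.57e+11 kJ/mol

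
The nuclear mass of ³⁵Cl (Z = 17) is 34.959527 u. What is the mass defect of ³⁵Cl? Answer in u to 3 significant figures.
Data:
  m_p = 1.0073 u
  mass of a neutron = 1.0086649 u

0.321 u

Total constituent mass: 17 × 1.0073 + 18 × 1.0086649 = 35.2800682 u
The mass defect is 35.2800682 − 34.959527 = 0.3205412 u.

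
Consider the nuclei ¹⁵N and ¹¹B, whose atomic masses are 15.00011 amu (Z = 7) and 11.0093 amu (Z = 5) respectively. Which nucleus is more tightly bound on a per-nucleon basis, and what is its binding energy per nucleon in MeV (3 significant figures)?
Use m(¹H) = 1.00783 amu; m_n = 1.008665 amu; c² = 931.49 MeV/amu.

¹⁵N: Σm = 7(1.00783) + 8(1.008665) = 15.124130 amu; Δm = 0.124020 amu; E_B = 115.523 MeV; E_B/A = 7.702 MeV
¹¹B: Σm = 5(1.00783) + 6(1.008665) = 11.091140 amu; Δm = 0.081840 amu; E_B = 76.233 MeV; E_B/A = 6.930 MeV
¹⁵N has the higher binding energy per nucleon, so it is the more tightly bound nucleus.

¹⁵N; 7.70 MeV/nucleon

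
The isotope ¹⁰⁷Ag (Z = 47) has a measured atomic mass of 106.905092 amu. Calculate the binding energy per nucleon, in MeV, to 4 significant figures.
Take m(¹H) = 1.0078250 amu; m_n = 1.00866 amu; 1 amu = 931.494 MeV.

Total constituent mass: 47 × 1.0078250 + 60 × 1.00866 = 107.8873750 amu
Δm = 107.8873750 − 106.905092 = 0.9822830 amu
Converting to energy: 0.9822830 amu × 931.494 MeV/amu = 914.991 MeV
Per nucleon: 914.991 / 107 = 8.551 MeV

8.551 MeV/nucleon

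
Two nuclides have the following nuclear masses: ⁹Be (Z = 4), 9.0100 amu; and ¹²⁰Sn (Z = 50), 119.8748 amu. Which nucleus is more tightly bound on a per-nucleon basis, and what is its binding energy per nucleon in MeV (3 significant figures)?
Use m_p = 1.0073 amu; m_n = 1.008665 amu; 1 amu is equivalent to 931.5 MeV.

⁹Be: Σm = 4(1.0073) + 5(1.008665) = 9.072525 amu; Δm = 0.062525 amu; E_B = 58.242 MeV; E_B/A = 6.471 MeV
¹²⁰Sn: Σm = 50(1.0073) + 70(1.008665) = 120.971550 amu; Δm = 1.096750 amu; E_B = 1021.62 MeV; E_B/A = 8.514 MeV
¹²⁰Sn has the higher binding energy per nucleon, so it is the more tightly bound nucleus.

¹²⁰Sn; 8.51 MeV/nucleon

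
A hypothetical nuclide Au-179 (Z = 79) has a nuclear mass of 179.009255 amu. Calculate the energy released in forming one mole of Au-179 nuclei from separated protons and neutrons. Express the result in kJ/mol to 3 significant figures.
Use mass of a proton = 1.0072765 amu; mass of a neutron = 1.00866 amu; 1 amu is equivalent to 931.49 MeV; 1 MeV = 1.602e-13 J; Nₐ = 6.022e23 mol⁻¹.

Mass of separated nucleons = 79(1.0072765) + 100(1.00866) = 79.5748435 + 100.86600 = 180.4408435 amu
Mass defect Δm = 180.4408435 − 179.009255 = 1.4315885 amu
Binding energy = Δm·c² = 1.4315885 × 931.49 MeV/amu = 1333.51 MeV
Per nucleus in joules: 1333.51 MeV × 1.602e-13 J/MeV = 2.1363e-10 J
Per mole: 2.1363e-10 J × 6.022e23 mol⁻¹ = 1.2865e+14 J/mol

1.29e+11 kJ/mol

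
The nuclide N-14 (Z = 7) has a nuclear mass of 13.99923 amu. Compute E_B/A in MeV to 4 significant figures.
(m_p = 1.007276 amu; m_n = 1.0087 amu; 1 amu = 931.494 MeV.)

7.492 MeV/nucleon

The nucleus contains 7 protons and 14 − 7 = 7 neutrons.
Total constituent mass: 7 × 1.007276 + 7 × 1.0087 = 14.111832 amu
The mass defect is 14.111832 − 13.99923 = 0.112602 amu.
E_B = 0.112602 × 931.494 = 104.888 MeV
Dividing by A = 14 gives 7.492 MeV per nucleon.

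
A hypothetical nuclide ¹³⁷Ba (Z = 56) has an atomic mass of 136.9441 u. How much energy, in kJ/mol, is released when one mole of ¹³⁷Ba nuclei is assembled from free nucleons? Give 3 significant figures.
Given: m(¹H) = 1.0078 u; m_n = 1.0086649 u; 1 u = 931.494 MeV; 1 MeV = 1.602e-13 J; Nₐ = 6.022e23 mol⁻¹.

1.07e+11 kJ/mol

Mass of separated nucleons = 56(1.0078) + 81(1.0086649) = 56.4368 + 81.7018569 = 138.1386569 u
Δm = 138.1386569 − 136.9441 = 1.1945569 u
Converting to energy: 1.1945569 u × 931.494 MeV/u = 1112.72 MeV
Per nucleus in joules: 1112.72 MeV × 1.602e-13 J/MeV = 1.7826e-10 J
Per mole: 1.7826e-10 J × 6.022e23 mol⁻¹ = 1.0735e+14 J/mol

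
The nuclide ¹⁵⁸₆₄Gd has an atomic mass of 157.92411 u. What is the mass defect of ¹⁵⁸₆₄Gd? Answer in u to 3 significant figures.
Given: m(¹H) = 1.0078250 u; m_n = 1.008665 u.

1.39 u

With 64 protons and 94 neutrons (A = 158):
Total constituent mass: 64 × 1.0078250 + 94 × 1.008665 = 159.3153100 u
The mass defect is 159.3153100 − 157.92411 = 1.3912000 u.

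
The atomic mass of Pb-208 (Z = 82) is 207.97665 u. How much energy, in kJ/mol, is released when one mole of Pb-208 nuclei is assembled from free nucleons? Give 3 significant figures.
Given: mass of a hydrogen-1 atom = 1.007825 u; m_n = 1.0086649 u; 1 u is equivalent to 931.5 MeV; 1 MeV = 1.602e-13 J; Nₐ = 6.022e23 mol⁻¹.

Total constituent mass: 82 × 1.007825 + 126 × 1.0086649 = 209.7334274 u
Mass defect Δm = 209.7334274 − 207.97665 = 1.7567774 u
Binding energy = Δm·c² = 1.7567774 × 931.5 MeV/u = 1636.44 MeV
Per nucleus in joules: 1636.44 MeV × 1.602e-13 J/MeV = 2.6216e-10 J
Per mole: 2.6216e-10 J × 6.022e23 mol⁻¹ = 1.5787e+14 J/mol

1.58e+11 kJ/mol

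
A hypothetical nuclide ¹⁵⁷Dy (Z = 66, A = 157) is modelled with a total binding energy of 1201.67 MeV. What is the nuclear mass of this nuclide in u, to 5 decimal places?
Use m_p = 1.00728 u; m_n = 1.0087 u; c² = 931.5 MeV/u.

156.98214 u

Mass defect = 1201.67 MeV / (931.5 MeV/u) = 1.2900376 u
Constituent mass = 66(1.00728) + 91(1.0087) = 158.27218 u
Nuclear mass = 158.27218 − 1.2900376 = 156.9821424 u ≈ 156.98214 u (to 5 decimal places)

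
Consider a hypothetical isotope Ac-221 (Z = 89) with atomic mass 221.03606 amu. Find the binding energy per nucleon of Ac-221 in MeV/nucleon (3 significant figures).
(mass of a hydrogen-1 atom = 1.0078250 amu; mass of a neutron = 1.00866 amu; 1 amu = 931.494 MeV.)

Z = 89, so N = A − Z = 221 − 89 = 132.
Total constituent mass: 89 × 1.0078250 + 132 × 1.00866 = 222.8395450 amu
Δm = 222.8395450 − 221.03606 = 1.8034850 amu
Binding energy = Δm·c² = 1.8034850 × 931.494 MeV/amu = 1679.94 MeV
Dividing by A = 221 gives 7.602 MeV per nucleon.

7.60 MeV/nucleon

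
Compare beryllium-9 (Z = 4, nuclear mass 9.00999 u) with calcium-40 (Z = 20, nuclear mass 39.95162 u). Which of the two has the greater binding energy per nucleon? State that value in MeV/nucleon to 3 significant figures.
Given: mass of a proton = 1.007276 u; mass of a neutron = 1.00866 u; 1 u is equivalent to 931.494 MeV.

calcium-40; 8.55 MeV/nucleon

beryllium-9: Σm = 4(1.007276) + 5(1.00866) = 9.072404 u; Δm = 0.062414 u; E_B = 58.138 MeV; E_B/A = 6.460 MeV
calcium-40: Σm = 20(1.007276) + 20(1.00866) = 40.318720 u; Δm = 0.367100 u; E_B = 341.95 MeV; E_B/A = 8.549 MeV
calcium-40 has the higher binding energy per nucleon, so it is the more tightly bound nucleus.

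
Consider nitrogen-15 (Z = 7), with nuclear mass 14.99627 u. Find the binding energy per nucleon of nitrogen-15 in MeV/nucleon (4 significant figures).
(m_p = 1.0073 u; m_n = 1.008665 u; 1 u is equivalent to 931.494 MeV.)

Total constituent mass: 7 × 1.0073 + 8 × 1.008665 = 15.120420 u
Δm = 15.120420 − 14.99627 = 0.124150 u
Converting to energy: 0.124150 u × 931.494 MeV/u = 115.645 MeV
Dividing by A = 15 gives 7.710 MeV per nucleon.

7.710 MeV/nucleon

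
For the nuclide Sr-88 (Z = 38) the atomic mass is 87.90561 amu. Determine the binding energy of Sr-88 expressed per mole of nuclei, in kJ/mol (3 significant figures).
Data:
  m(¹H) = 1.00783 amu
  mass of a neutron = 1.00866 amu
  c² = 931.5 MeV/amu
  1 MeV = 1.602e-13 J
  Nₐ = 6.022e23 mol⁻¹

7.41e+10 kJ/mol

Total constituent mass: 38 × 1.00783 + 50 × 1.00866 = 88.73054 amu
Δm = 88.73054 − 87.90561 = 0.82493 amu
Converting to energy: 0.82493 amu × 931.5 MeV/amu = 768.422 MeV
Per nucleus in joules: 768.422 MeV × 1.602e-13 J/MeV = 1.2310e-10 J
Per mole: 1.2310e-10 J × 6.022e23 mol⁻¹ = 7.4131e+13 J/mol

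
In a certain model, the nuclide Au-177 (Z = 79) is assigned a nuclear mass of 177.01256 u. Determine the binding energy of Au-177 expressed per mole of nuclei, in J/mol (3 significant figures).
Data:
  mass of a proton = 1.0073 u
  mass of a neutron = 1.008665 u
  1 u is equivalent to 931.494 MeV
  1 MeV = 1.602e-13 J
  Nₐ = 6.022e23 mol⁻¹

Z = 79, so N = A − Z = 177 − 79 = 98.
Mass of separated nucleons = 79(1.0073) + 98(1.008665) = 79.5767 + 98.849170 = 178.425870 u
The mass defect is 178.425870 − 177.01256 = 1.413310 u.
Binding energy = Δm·c² = 1.413310 × 931.494 MeV/u = 1316.49 MeV
Per nucleus in joules: 1316.49 MeV × 1.602e-13 J/MeV = 2.1090e-10 J
Per mole: 2.1090e-10 J × 6.022e23 mol⁻¹ = 1.2700e+14 J/mol

1.27e+14 J/mol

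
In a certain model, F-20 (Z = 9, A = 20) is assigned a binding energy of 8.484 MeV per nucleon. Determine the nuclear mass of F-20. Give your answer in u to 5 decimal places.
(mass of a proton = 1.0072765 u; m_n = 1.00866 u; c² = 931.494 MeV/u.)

19.97859 u

Total binding energy = 20 × 8.484 = 169.680 MeV
Mass defect = 169.680 MeV / (931.494 MeV/u) = 0.1821590 u
Constituent mass = 9(1.0072765) + 11(1.00866) = 20.1607485 u
Nuclear mass = 20.1607485 − 0.1821590 = 19.9785895 u ≈ 19.97859 u (to 5 decimal places)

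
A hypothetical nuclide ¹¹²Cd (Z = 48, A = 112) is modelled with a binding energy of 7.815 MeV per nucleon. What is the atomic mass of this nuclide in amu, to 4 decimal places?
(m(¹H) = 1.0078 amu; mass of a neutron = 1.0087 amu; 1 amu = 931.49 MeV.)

Total binding energy = 112 × 7.815 = 875.280 MeV
Mass defect = 875.280 MeV / (931.49 MeV/amu) = 0.939656 amu
Constituent mass = 48(1.0078) + 64(1.0087) = 112.9312 amu
Atomic mass = 112.9312 − 0.939656 = 111.991544 amu ≈ 111.9915 amu (to 4 decimal places)

111.9915 amu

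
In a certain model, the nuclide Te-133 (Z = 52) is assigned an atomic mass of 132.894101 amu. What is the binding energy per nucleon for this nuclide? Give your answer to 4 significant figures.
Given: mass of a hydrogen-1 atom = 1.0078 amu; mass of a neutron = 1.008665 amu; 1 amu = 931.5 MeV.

With 52 protons and 81 neutrons (A = 133):
Mass of separated nucleons = 52(1.0078) + 81(1.008665) = 52.4056 + 81.701865 = 134.107465 amu
The mass defect is 134.107465 − 132.894101 = 1.213364 amu.
E_B = 1.213364 × 931.5 = 1130.25 MeV
Per nucleon: 1130.25 / 133 = 8.498 MeV

8.498 MeV/nucleon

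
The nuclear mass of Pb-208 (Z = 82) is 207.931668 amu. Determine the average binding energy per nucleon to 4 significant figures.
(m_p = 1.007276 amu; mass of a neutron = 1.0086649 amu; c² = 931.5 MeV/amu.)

Σm = 82·m_p + 126·m_n = 82.596632 + 127.0917774 = 209.6884094 amu
Δm = 209.6884094 − 207.931668 = 1.7567414 amu
Binding energy = Δm·c² = 1.7567414 × 931.5 MeV/amu = 1636.40 MeV
Per nucleon: 1636.40 / 208 = 7.867 MeV

7.867 MeV/nucleon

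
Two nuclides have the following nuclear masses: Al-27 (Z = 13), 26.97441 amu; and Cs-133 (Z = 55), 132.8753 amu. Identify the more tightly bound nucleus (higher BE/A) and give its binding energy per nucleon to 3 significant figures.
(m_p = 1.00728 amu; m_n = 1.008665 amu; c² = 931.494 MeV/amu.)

Cs-133; 8.41 MeV/nucleon

Al-27: Σm = 13(1.00728) + 14(1.008665) = 27.215950 amu; Δm = 0.241540 amu; E_B = 224.99 MeV; E_B/A = 8.333 MeV
Cs-133: Σm = 55(1.00728) + 78(1.008665) = 134.076270 amu; Δm = 1.200970 amu; E_B = 1118.7 MeV; E_B/A = 8.411 MeV
Cs-133 has the higher binding energy per nucleon, so it is the more tightly bound nucleus.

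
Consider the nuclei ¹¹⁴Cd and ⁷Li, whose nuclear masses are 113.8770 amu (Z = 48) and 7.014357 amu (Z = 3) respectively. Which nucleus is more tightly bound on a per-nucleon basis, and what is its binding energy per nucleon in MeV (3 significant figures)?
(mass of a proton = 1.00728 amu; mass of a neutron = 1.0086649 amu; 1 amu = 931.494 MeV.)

¹¹⁴Cd: Σm = 48(1.00728) + 66(1.0086649) = 114.9213234 amu; Δm = 1.0443234 amu; E_B = 972.78 MeV; E_B/A = 8.533 MeV
⁷Li: Σm = 3(1.00728) + 4(1.0086649) = 7.0564996 amu; Δm = 0.0421426 amu; E_B = 39.256 MeV; E_B/A = 5.608 MeV
¹¹⁴Cd has the higher binding energy per nucleon, so it is the more tightly bound nucleus.

¹¹⁴Cd; 8.53 MeV/nucleon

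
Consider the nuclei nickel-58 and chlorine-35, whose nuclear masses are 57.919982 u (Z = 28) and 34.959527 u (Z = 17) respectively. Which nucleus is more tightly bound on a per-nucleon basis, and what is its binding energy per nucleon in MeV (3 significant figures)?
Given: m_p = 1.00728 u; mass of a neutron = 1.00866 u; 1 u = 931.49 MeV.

nickel-58; 8.73 MeV/nucleon

nickel-58: Σm = 28(1.00728) + 30(1.00866) = 58.46364 u; Δm = 0.543658 u; E_B = 506.41 MeV; E_B/A = 8.731 MeV
chlorine-35: Σm = 17(1.00728) + 18(1.00866) = 35.27964 u; Δm = 0.320113 u; E_B = 298.18 MeV; E_B/A = 8.519 MeV
nickel-58 has the higher binding energy per nucleon, so it is the more tightly bound nucleus.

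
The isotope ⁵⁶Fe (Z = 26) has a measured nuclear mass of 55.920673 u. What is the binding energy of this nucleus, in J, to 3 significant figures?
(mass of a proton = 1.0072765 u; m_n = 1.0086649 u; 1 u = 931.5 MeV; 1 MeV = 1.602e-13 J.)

With 26 protons and 30 neutrons (A = 56):
Total constituent mass: 26 × 1.0072765 + 30 × 1.0086649 = 56.4491360 u
The mass defect is 56.4491360 − 55.920673 = 0.5284630 u.
E_B = 0.5284630 × 931.5 = 492.263 MeV
In joules: 492.263 MeV × 1.602e-13 J/MeV = 7.8861e-11 J

7.89e-11 J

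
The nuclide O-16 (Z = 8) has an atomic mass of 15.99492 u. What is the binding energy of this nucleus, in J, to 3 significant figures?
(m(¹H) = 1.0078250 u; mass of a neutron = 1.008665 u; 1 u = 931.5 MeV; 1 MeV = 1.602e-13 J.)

2.04e-11 J

Σm = 8·m(¹H) + 8·m_n = 8.0626000 + 8.069320 = 16.1319200 u
Mass defect Δm = 16.1319200 − 15.99492 = 0.1370000 u
Converting to energy: 0.1370000 u × 931.5 MeV/u = 127.616 MeV
In joules: 127.616 MeV × 1.602e-13 J/MeV = 2.0444e-11 J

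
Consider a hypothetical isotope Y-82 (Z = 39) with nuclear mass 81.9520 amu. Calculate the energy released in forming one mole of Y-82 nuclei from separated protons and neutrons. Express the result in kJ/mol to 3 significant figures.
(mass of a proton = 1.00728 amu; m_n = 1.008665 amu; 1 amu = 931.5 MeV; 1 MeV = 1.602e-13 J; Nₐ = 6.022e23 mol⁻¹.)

6.33e+10 kJ/mol

Σm = 39·m_p + 43·m_n = 39.28392 + 43.372595 = 82.656515 amu
Mass defect Δm = 82.656515 − 81.9520 = 0.704515 amu
Binding energy = Δm·c² = 0.704515 × 931.5 MeV/amu = 656.256 MeV
Per nucleus in joules: 656.256 MeV × 1.602e-13 J/MeV = 1.0513e-10 J
Per mole: 1.0513e-10 J × 6.022e23 mol⁻¹ = 6.3309e+13 J/mol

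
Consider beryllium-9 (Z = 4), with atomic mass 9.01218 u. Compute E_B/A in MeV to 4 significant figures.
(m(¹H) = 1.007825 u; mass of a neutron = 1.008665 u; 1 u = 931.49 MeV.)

6.463 MeV/nucleon

The nucleus contains 4 protons and 9 − 4 = 5 neutrons.
Total constituent mass: 4 × 1.007825 + 5 × 1.008665 = 9.074625 u
Mass defect Δm = 9.074625 − 9.01218 = 0.062445 u
E_B = 0.062445 × 931.49 = 58.1669 MeV
Dividing by A = 9 gives 6.463 MeV per nucleon.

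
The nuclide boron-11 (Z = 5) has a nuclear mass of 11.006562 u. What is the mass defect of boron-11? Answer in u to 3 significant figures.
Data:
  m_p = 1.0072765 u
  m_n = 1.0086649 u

Z = 5, so N = A − Z = 11 − 5 = 6.
Σm = 5·m_p + 6·m_n = 5.0363825 + 6.0519894 = 11.0883719 u
Δm = 11.0883719 − 11.006562 = 0.0818099 u

0.0818 u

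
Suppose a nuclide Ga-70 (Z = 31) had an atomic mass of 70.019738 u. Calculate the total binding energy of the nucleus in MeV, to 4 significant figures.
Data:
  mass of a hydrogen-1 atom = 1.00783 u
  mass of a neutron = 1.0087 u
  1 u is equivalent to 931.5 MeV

523.8 MeV

Z = 31, so N = A − Z = 70 − 31 = 39.
Mass of separated nucleons = 31(1.00783) + 39(1.0087) = 31.24273 + 39.3393 = 70.58203 u
Δm = 70.58203 − 70.019738 = 0.562292 u
E_B = 0.562292 × 931.5 = 523.775 MeV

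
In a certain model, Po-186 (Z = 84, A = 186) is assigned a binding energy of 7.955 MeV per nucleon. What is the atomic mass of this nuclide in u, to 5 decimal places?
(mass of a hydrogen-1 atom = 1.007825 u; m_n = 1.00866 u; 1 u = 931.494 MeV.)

Total binding energy = 186 × 7.955 = 1479.630 MeV
Mass defect = 1479.630 MeV / (931.494 MeV/u) = 1.5884482 u
Constituent mass = 84(1.007825) + 102(1.00866) = 187.540620 u
Atomic mass = 187.540620 − 1.5884482 = 185.9521718 u ≈ 185.95217 u (to 5 decimal places)

185.95217 u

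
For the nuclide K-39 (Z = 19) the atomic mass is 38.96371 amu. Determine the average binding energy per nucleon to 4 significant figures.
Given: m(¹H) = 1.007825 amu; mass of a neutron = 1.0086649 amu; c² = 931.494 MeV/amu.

8.557 MeV/nucleon

Σm = 19·m(¹H) + 20·m_n = 19.148675 + 20.1732980 = 39.3219730 amu
The mass defect is 39.3219730 − 38.96371 = 0.3582630 amu.
E_B = 0.3582630 × 931.494 = 333.720 MeV
Dividing by A = 39 gives 8.557 MeV per nucleon.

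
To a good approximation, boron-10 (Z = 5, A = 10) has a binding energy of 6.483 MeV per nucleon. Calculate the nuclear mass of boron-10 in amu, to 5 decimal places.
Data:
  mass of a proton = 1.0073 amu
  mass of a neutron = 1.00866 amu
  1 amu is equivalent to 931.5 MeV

10.01020 amu

Total binding energy = 10 × 6.483 = 64.830 MeV
Mass defect = 64.830 MeV / (931.5 MeV/amu) = 0.0695974 amu
Constituent mass = 5(1.0073) + 5(1.00866) = 10.07980 amu
Nuclear mass = 10.07980 − 0.0695974 = 10.0102026 amu ≈ 10.01020 amu (to 5 decimal places)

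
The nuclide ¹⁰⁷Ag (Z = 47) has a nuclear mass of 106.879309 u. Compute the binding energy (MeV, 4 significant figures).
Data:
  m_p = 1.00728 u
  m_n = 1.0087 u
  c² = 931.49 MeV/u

Mass of separated nucleons = 47(1.00728) + 60(1.0087) = 47.34216 + 60.5220 = 107.86416 u
The mass defect is 107.86416 − 106.879309 = 0.984851 u.
E_B = 0.984851 × 931.49 = 917.379 MeV

917.4 MeV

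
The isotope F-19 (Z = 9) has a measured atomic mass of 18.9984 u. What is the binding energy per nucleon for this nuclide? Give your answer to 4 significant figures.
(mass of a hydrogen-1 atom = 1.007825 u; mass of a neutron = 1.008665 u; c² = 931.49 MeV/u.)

Z = 9, so N = A − Z = 19 − 9 = 10.
Σm = 9·m(¹H) + 10·m_n = 9.070425 + 10.086650 = 19.157075 u
Mass defect Δm = 19.157075 − 18.9984 = 0.158675 u
Converting to energy: 0.158675 u × 931.49 MeV/u = 147.804 MeV
Dividing by A = 19 gives 7.779 MeV per nucleon.

7.779 MeV/nucleon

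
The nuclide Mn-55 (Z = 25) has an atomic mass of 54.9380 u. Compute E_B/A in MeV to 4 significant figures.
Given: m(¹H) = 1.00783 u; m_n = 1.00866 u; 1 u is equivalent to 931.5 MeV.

Z = 25, so N = A − Z = 55 − 25 = 30.
Mass of separated nucleons = 25(1.00783) + 30(1.00866) = 25.19575 + 30.25980 = 55.45555 u
Δm = 55.45555 − 54.9380 = 0.51755 u
E_B = 0.51755 × 931.5 = 482.098 MeV
Dividing by A = 55 gives 8.765 MeV per nucleon.

8.765 MeV/nucleon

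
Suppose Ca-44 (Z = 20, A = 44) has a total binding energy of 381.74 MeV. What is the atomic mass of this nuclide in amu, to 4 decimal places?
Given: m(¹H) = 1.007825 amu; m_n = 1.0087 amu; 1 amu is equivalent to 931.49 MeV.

43.9555 amu

Mass defect = 381.74 MeV / (931.49 MeV/amu) = 0.409817 amu
Constituent mass = 20(1.007825) + 24(1.0087) = 44.365300 amu
Atomic mass = 44.365300 − 0.409817 = 43.955483 amu ≈ 43.9555 amu (to 4 decimal places)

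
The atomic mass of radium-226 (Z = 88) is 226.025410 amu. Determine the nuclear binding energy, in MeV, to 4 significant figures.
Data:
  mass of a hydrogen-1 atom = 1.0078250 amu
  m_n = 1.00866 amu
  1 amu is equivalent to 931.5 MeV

1731 MeV

With 88 protons and 138 neutrons (A = 226):
Σm = 88·m(¹H) + 138·m_n = 88.6886000 + 139.19508 = 227.8836800 amu
Mass defect Δm = 227.8836800 − 226.025410 = 1.8582700 amu
Converting to energy: 1.8582700 amu × 931.5 MeV/amu = 1730.98 MeV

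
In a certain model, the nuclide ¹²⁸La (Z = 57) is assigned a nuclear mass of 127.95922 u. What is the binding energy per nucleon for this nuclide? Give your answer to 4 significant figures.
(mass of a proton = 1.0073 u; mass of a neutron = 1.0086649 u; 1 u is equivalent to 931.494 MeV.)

7.802 MeV/nucleon

Σm = 57·m_p + 71·m_n = 57.4161 + 71.6152079 = 129.0313079 u
Δm = 129.0313079 − 127.95922 = 1.0720879 u
E_B = 1.0720879 × 931.494 = 998.643 MeV
Dividing by A = 128 gives 7.802 MeV per nucleon.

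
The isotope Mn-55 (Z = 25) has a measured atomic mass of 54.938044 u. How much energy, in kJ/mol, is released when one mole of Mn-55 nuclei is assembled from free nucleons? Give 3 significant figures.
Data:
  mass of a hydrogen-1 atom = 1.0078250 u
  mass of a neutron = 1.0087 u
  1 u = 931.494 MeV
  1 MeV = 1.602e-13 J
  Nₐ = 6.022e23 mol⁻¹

Mass of separated nucleons = 25(1.0078250) + 30(1.0087) = 25.1956250 + 30.2610 = 55.4566250 u
The mass defect is 55.4566250 − 54.938044 = 0.5185810 u.
E_B = 0.5185810 × 931.494 = 483.055 MeV
Per nucleus in joules: 483.055 MeV × 1.602e-13 J/MeV = 7.7385e-11 J
Per mole: 7.7385e-11 J × 6.022e23 mol⁻¹ = 4.6601e+13 J/mol

4.66e+10 kJ/mol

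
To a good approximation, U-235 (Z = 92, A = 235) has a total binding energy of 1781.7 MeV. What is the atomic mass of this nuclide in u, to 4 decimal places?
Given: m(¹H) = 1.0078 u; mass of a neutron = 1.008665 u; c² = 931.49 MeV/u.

Mass defect = 1781.7 MeV / (931.49 MeV/u) = 1.912742 u
Constituent mass = 92(1.0078) + 143(1.008665) = 236.956695 u
Atomic mass = 236.956695 − 1.912742 = 235.043953 u ≈ 235.0440 u (to 4 decimal places)

235.0440 u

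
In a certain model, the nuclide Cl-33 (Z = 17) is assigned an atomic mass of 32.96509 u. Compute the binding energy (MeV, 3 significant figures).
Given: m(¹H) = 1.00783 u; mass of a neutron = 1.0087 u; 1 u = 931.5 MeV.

286 MeV

Z = 17, so N = A − Z = 33 − 17 = 16.
Total constituent mass: 17 × 1.00783 + 16 × 1.0087 = 33.27231 u
Mass defect Δm = 33.27231 − 32.96509 = 0.30722 u
Converting to energy: 0.30722 u × 931.5 MeV/u = 286.175 MeV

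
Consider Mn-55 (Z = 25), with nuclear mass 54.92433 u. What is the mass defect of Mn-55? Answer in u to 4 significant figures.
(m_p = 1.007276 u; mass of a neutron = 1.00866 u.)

0.5174 u

Z = 25, so N = A − Z = 55 − 25 = 30.
Σm = 25·m_p + 30·m_n = 25.181900 + 30.25980 = 55.441700 u
Mass defect Δm = 55.441700 − 54.92433 = 0.517370 u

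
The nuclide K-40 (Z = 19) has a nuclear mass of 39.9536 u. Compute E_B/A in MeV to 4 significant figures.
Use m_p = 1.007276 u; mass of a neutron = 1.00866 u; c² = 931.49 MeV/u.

8.535 MeV/nucleon

With 19 protons and 21 neutrons (A = 40):
Σm = 19·m_p + 21·m_n = 19.138244 + 21.18186 = 40.320104 u
The mass defect is 40.320104 − 39.9536 = 0.366504 u.
E_B = 0.366504 × 931.49 = 341.395 MeV
Per nucleon: 341.395 / 40 = 8.535 MeV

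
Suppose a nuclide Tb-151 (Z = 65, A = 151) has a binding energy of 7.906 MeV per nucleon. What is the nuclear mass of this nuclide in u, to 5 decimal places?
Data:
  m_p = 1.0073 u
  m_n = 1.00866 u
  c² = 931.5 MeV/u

150.93766 u

Total binding energy = 151 × 7.906 = 1193.806 MeV
Mass defect = 1193.806 MeV / (931.5 MeV/u) = 1.2815953 u
Constituent mass = 65(1.0073) + 86(1.00866) = 152.21926 u
Nuclear mass = 152.21926 − 1.2815953 = 150.9376647 u ≈ 150.93766 u (to 5 decimal places)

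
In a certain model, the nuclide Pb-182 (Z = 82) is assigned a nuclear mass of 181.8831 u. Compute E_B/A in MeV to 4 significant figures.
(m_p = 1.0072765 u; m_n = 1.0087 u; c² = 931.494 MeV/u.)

Z = 82, so N = A − Z = 182 − 82 = 100.
Total constituent mass: 82 × 1.0072765 + 100 × 1.0087 = 183.4666730 u
Δm = 183.4666730 − 181.8831 = 1.5835730 u
Binding energy = Δm·c² = 1.5835730 × 931.494 MeV/u = 1475.09 MeV
BE/A = 1475.09 MeV / 182 = 8.105 MeV/nucleon

8.105 MeV/nucleon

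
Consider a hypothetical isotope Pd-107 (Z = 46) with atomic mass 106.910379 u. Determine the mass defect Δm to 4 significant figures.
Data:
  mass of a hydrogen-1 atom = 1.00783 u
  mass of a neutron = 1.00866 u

0.9781 u

The nucleus contains 46 protons and 107 − 46 = 61 neutrons.
Mass of separated nucleons = 46(1.00783) + 61(1.00866) = 46.36018 + 61.52826 = 107.88844 u
Δm = 107.88844 − 106.910379 = 0.978061 u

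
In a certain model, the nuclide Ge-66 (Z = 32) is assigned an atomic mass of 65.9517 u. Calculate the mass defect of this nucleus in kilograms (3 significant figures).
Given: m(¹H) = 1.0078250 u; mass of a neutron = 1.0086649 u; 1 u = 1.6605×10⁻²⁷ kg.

Z = 32, so N = A − Z = 66 − 32 = 34.
Mass of separated nucleons = 32(1.0078250) + 34(1.0086649) = 32.2504000 + 34.2946066 = 66.5450066 u
The mass defect is 66.5450066 − 65.9517 = 0.5933066 u.
In SI units: 0.5933066 u × 1.6605×10⁻²⁷ kg/u = 9.8519e-28 kg

9.85e-28 kg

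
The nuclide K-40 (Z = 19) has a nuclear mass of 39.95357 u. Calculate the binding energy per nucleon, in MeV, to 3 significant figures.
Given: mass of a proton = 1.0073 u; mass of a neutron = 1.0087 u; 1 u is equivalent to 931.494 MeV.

8.57 MeV/nucleon

With 19 protons and 21 neutrons (A = 40):
Total constituent mass: 19 × 1.0073 + 21 × 1.0087 = 40.3214 u
Mass defect Δm = 40.3214 − 39.95357 = 0.36783 u
E_B = 0.36783 × 931.494 = 342.631 MeV
Dividing by A = 40 gives 8.566 MeV per nucleon.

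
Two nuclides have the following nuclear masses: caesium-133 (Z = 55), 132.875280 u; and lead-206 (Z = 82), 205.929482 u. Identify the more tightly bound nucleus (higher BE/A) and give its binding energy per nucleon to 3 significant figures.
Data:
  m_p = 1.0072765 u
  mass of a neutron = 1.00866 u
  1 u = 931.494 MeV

caesium-133; 8.41 MeV/nucleon

caesium-133: Σm = 55(1.0072765) + 78(1.00866) = 134.0756875 u; Δm = 1.2004075 u; E_B = 1118.17 MeV; E_B/A = 8.407 MeV
lead-206: Σm = 82(1.0072765) + 124(1.00866) = 207.6705130 u; Δm = 1.7410310 u; E_B = 1621.8 MeV; E_B/A = 7.873 MeV
caesium-133 has the higher binding energy per nucleon, so it is the more tightly bound nucleus.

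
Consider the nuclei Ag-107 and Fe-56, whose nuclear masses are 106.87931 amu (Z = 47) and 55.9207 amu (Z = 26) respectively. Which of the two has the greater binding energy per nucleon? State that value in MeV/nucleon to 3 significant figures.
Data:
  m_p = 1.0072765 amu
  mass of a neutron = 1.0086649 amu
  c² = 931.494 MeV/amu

Ag-107: Σm = 47(1.0072765) + 60(1.0086649) = 107.8618895 amu; Δm = 0.9825795 amu; E_B = 915.27 MeV; E_B/A = 8.554 MeV
Fe-56: Σm = 26(1.0072765) + 30(1.0086649) = 56.4491360 amu; Δm = 0.5284360 amu; E_B = 492.23 MeV; E_B/A = 8.790 MeV
Fe-56 has the higher binding energy per nucleon, so it is the more tightly bound nucleus.

Fe-56; 8.79 MeV/nucleon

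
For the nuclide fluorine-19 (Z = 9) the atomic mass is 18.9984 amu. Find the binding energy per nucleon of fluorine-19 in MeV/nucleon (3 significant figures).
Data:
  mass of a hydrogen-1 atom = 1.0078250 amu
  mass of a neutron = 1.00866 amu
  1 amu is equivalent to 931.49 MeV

7.78 MeV/nucleon

With 9 protons and 10 neutrons (A = 19):
Σm = 9·m(¹H) + 10·m_n = 9.0704250 + 10.08660 = 19.1570250 amu
Δm = 19.1570250 − 18.9984 = 0.1586250 amu
Converting to energy: 0.1586250 amu × 931.49 MeV/amu = 147.758 MeV
Per nucleon: 147.758 / 19 = 7.777 MeV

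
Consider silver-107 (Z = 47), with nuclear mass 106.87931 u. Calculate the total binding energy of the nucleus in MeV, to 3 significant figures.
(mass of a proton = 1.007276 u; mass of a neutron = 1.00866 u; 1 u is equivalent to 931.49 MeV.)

915 MeV

Z = 47, so N = A − Z = 107 − 47 = 60.
Mass of separated nucleons = 47(1.007276) + 60(1.00866) = 47.341972 + 60.51960 = 107.861572 u
Δm = 107.861572 − 106.87931 = 0.982262 u
E_B = 0.982262 × 931.49 = 914.967 MeV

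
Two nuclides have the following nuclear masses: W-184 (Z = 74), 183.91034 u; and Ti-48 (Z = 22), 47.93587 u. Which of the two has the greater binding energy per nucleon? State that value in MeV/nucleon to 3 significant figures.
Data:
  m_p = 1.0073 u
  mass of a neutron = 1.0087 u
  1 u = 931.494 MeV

Ti-48; 8.75 MeV/nucleon

W-184: Σm = 74(1.0073) + 110(1.0087) = 185.4972 u; Δm = 1.58686 u; E_B = 1478.15 MeV; E_B/A = 8.033 MeV
Ti-48: Σm = 22(1.0073) + 26(1.0087) = 48.3868 u; Δm = 0.45093 u; E_B = 420.04 MeV; E_B/A = 8.751 MeV
Ti-48 has the higher binding energy per nucleon, so it is the more tightly bound nucleus.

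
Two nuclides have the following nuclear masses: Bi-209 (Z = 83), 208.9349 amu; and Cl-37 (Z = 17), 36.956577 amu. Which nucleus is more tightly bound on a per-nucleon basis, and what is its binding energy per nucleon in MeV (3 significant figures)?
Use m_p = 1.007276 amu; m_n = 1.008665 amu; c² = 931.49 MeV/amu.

Bi-209: Σm = 83(1.007276) + 126(1.008665) = 210.695698 amu; Δm = 1.760798 amu; E_B = 1640.2 MeV; E_B/A = 7.848 MeV
Cl-37: Σm = 17(1.007276) + 20(1.008665) = 37.296992 amu; Δm = 0.340415 amu; E_B = 317.09 MeV; E_B/A = 8.570 MeV
Cl-37 has the higher binding energy per nucleon, so it is the more tightly bound nucleus.

Cl-37; 8.57 MeV/nucleon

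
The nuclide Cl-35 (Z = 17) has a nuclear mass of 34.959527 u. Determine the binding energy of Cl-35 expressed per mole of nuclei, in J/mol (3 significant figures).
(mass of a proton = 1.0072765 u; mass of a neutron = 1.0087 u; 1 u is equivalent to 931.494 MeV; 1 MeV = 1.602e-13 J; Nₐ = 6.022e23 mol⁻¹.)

2.88e+13 J/mol

Total constituent mass: 17 × 1.0072765 + 18 × 1.0087 = 35.2803005 u
Mass defect Δm = 35.2803005 − 34.959527 = 0.3207735 u
Binding energy = Δm·c² = 0.3207735 × 931.494 MeV/u = 298.799 MeV
Per nucleus in joules: 298.799 MeV × 1.602e-13 J/MeV = 4.7868e-11 J
Per mole: 4.7868e-11 J × 6.022e23 mol⁻¹ = 2.8826e+13 J/mol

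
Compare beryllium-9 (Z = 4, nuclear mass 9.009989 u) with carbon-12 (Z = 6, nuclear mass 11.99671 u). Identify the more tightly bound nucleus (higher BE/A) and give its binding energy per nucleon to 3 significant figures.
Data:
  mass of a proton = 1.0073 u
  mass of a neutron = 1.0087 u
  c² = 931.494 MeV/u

carbon-12; 7.71 MeV/nucleon

beryllium-9: Σm = 4(1.0073) + 5(1.0087) = 9.0727 u; Δm = 0.062711 u; E_B = 58.415 MeV; E_B/A = 6.491 MeV
carbon-12: Σm = 6(1.0073) + 6(1.0087) = 12.0960 u; Δm = 0.09929 u; E_B = 92.488 MeV; E_B/A = 7.707 MeV
carbon-12 has the higher binding energy per nucleon, so it is the more tightly bound nucleus.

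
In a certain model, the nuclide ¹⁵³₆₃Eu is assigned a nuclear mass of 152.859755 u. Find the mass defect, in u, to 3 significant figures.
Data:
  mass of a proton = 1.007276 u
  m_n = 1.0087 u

1.38 u

With 63 protons and 90 neutrons (A = 153):
Σm = 63·m_p + 90·m_n = 63.458388 + 90.7830 = 154.241388 u
Δm = 154.241388 − 152.859755 = 1.381633 u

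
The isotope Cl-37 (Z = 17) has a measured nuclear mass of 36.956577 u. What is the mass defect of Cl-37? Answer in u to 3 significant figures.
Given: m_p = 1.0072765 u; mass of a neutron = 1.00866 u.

0.340 u

Total constituent mass: 17 × 1.0072765 + 20 × 1.00866 = 37.2969005 u
The mass defect is 37.2969005 − 36.956577 = 0.3403235 u.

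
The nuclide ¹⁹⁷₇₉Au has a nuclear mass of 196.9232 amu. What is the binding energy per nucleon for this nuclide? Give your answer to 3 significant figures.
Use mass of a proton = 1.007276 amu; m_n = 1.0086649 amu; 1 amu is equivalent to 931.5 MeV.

7.92 MeV/nucleon

Z = 79, so N = A − Z = 197 − 79 = 118.
Mass of separated nucleons = 79(1.007276) + 118(1.0086649) = 79.574804 + 119.0224582 = 198.5972622 amu
The mass defect is 198.5972622 − 196.9232 = 1.6740622 amu.
E_B = 1.6740622 × 931.5 = 1559.39 MeV
Per nucleon: 1559.39 / 197 = 7.916 MeV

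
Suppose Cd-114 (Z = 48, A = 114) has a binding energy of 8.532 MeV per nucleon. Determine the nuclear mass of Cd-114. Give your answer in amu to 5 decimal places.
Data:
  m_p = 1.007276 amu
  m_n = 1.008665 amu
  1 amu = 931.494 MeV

Total binding energy = 114 × 8.532 = 972.648 MeV
Mass defect = 972.648 MeV / (931.494 MeV/amu) = 1.0441806 amu
Constituent mass = 48(1.007276) + 66(1.008665) = 114.921138 amu
Nuclear mass = 114.921138 − 1.0441806 = 113.8769574 amu ≈ 113.87696 amu (to 5 decimal places)

113.87696 amu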